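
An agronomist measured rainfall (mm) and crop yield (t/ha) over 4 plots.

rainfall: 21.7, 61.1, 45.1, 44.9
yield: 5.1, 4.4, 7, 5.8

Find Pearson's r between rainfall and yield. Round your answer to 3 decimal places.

n = 4, Σx = 172.8, Σy = 22.3, Σx² = 8254.12, Σy² = 128.01, Σxy = 955.63
nΣxy − ΣxΣy = 3822.52 − 3853.44 = -30.92
nΣx² − (Σx)² = 33016.48 − 29859.84 = 3156.64; nΣy² − (Σy)² = 512.04 − 497.29 = 14.75
r = -30.92 / √(3156.64 × 14.75) = -30.92 / 215.7787 ≈ -0.143

-0.143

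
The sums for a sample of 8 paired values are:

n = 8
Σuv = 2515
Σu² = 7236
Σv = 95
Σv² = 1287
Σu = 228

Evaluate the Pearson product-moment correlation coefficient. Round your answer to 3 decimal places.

-0.562

r = (nΣuv − ΣuΣv) / √[(nΣu² − (Σu)²)(nΣv² − (Σv)²)]
Numerator: 8×2515 − 228×95 = -1540
Denominator: √[(57888 − 51984)(10296 − 9025)] = √[5904 × 1271] = 2739.3401
r = -1540 / 2739.3401 ≈ -0.562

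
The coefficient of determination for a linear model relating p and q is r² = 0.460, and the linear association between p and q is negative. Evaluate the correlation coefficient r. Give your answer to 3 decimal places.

-0.678

|r| = √0.460 = 0.678
The association is negative, so r = −0.678.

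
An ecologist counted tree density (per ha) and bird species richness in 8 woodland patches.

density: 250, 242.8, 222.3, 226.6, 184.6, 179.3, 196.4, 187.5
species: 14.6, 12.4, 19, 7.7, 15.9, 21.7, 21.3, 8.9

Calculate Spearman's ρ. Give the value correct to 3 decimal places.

Rank density: 8, 7, 5, 6, 2, 1, 4, 3
Rank species: 4, 3, 6, 1, 5, 8, 7, 2
d = rank(density) − rank(species): 4, 4, -1, 5, -3, -7, -3, 1; Σd² = 126
ρ = 1 − 6Σd² / [n(n²−1)] = 1 − 6×126 / (8×63) = 1 − 756/504 ≈ -0.500

-0.500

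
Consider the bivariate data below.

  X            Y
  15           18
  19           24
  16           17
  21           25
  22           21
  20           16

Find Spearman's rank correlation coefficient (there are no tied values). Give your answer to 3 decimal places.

Rank X: 1, 3, 2, 5, 6, 4
Rank Y: 3, 5, 2, 6, 4, 1
d = rank(X) − rank(Y): -2, -2, 0, -1, 2, 3; Σd² = 22
ρ = 1 − 6Σd² / [n(n²−1)] = 1 − 6×22 / (6×35) = 1 − 132/210 ≈ 0.371

0.371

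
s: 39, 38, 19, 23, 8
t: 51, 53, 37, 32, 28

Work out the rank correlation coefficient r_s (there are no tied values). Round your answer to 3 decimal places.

Rank s: 5, 4, 2, 3, 1
Rank t: 4, 5, 3, 2, 1
d = rank(s) − rank(t): 1, -1, -1, 1, 0; Σd² = 4
ρ = 1 − 6Σd² / [n(n²−1)] = 1 − 6×4 / (5×24) = 1 − 24/120 ≈ 0.800

0.800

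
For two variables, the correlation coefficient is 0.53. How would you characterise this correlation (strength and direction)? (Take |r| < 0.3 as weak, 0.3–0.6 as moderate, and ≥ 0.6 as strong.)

moderate positive

r = 0.53 > 0 so the relationship is positive.
|r| = 0.53, which falls in the moderate range.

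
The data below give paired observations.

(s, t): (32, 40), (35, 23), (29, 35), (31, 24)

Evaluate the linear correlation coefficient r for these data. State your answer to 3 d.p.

n = 4, Σs = 127, Σt = 122, Σs² = 4051, Σt² = 3930, Σst = 3844
nΣst − ΣsΣt = 15376 − 15494 = -118
nΣs² − (Σs)² = 16204 − 16129 = 75; nΣt² − (Σt)² = 15720 − 14884 = 836
r = -118 / √(75 × 836) = -118 / 250.3997 ≈ -0.471

-0.471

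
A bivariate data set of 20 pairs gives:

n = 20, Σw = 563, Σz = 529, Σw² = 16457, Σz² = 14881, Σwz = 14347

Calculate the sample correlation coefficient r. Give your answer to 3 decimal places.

-0.740

r = (nΣwz − ΣwΣz) / √[(nΣw² − (Σw)²)(nΣz² − (Σz)²)]
Numerator: 20×14347 − 563×529 = -10887
Denominator: √[(329140 − 316969)(297620 − 279841)] = √[12171 × 17779] = 14710.1397
r = -10887 / 14710.1397 ≈ -0.740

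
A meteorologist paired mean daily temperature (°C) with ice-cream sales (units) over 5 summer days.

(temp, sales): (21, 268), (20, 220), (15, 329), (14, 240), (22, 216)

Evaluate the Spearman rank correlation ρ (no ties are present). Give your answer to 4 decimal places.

Rank temp: 4, 3, 2, 1, 5
Rank sales: 4, 2, 5, 3, 1
d = rank(temp) − rank(sales): 0, 1, -3, -2, 4; Σd² = 30
ρ = 1 − 6Σd² / [n(n²−1)] = 1 − 6×30 / (5×24) = 1 − 180/120 ≈ -0.5000

-0.5000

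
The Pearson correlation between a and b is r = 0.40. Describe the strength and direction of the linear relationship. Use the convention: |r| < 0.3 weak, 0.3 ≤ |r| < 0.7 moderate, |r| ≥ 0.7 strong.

moderate positive

r = 0.40 > 0 so the relationship is positive.
|r| = 0.40, which falls in the moderate range.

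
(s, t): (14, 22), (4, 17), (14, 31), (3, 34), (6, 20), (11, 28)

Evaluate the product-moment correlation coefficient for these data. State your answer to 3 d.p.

n = 6, Σs = 52, Σt = 152, Σs² = 574, Σt² = 4074, Σst = 1340
nΣst − ΣsΣt = 8040 − 7904 = 136
nΣs² − (Σs)² = 3444 − 2704 = 740; nΣt² − (Σt)² = 24444 − 23104 = 1340
r = 136 / √(740 × 1340) = 136 / 995.7911 ≈ 0.137

0.137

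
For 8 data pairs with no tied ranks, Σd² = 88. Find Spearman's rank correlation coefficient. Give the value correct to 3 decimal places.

ρ = 1 − 6Σd² / [n(n²−1)] = 1 − 6×88 / (8×63)
  = 1 − 528/504 = 1 − 1.0476 ≈ -0.048

-0.048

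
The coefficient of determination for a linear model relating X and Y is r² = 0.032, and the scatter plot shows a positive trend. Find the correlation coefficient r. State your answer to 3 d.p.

0.179

|r| = √0.032 = 0.179
The association is positive, so r = 0.179.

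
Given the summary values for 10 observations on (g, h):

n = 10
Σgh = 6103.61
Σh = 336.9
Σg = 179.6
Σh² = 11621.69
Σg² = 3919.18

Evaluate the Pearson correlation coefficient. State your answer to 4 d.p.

0.1219

r = (nΣgh − ΣgΣh) / √[(nΣg² − (Σg)²)(nΣh² − (Σh)²)]
Numerator: 10×6103.61 − 179.6×336.9 = 528.86
Denominator: √[(39191.8 − 32256.16)(116216.9 − 113501.61)] = √[6935.64 × 2715.29] = 4339.6168
r = 528.86 / 4339.6168 ≈ 0.1219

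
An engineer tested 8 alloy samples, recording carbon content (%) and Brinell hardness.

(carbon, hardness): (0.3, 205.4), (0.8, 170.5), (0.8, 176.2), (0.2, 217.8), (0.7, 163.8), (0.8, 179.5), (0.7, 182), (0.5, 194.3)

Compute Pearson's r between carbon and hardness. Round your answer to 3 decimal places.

-0.926

n = 8, Σx = 4.8, Σy = 1489.5, Σx² = 3.28, Σy² = 279669.87, Σxy = 865.35
nΣxy − ΣxΣy = 6922.8 − 7149.6 = -226.8
nΣx² − (Σx)² = 26.24 − 23.04 = 3.2; nΣy² − (Σy)² = 2237358.96 − 2218610.25 = 18748.71
r = -226.8 / √(3.2 × 18748.71) = -226.8 / 244.9405 ≈ -0.926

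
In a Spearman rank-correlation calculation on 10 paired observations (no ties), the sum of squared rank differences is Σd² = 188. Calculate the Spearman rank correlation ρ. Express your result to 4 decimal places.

ρ = 1 − 6Σd² / [n(n²−1)] = 1 − 6×188 / (10×99)
  = 1 − 1128/990 = 1 − 1.13939 ≈ -0.1394

-0.1394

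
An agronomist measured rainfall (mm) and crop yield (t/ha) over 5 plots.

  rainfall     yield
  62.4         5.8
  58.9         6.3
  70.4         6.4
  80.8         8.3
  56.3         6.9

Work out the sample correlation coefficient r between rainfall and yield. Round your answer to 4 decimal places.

n = 5, Σx = 328.8, Σy = 33.7, Σx² = 22017.46, Σy² = 230.79, Σxy = 2242.66
nΣxy − ΣxΣy = 11213.3 − 11080.56 = 132.74
nΣx² − (Σx)² = 110087.3 − 108109.44 = 1977.86; nΣy² − (Σy)² = 1153.95 − 1135.69 = 18.26
r = 132.74 / √(1977.86 × 18.26) = 132.74 / 190.0414 ≈ 0.6985

0.6985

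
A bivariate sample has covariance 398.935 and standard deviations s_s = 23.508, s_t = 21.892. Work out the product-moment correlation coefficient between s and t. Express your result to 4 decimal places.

r = Cov(s,t) / (s_s · s_t) = 398.935 / (23.508 × 21.892)
  = 398.935 / 514.6371 ≈ 0.7752

0.7752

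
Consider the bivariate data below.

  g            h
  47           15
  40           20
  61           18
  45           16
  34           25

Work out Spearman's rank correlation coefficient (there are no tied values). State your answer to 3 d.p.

Rank g: 4, 2, 5, 3, 1
Rank h: 1, 4, 3, 2, 5
d = rank(g) − rank(h): 3, -2, 2, 1, -4; Σd² = 34
ρ = 1 − 6Σd² / [n(n²−1)] = 1 − 6×34 / (5×24) = 1 − 204/120 ≈ -0.700

-0.700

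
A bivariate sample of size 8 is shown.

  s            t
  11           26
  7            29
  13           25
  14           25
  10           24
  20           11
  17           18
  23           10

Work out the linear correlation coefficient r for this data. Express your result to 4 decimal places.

-0.9506

n = 8, Σs = 115, Σt = 168, Σs² = 1853, Σt² = 3888, Σst = 2160
nΣst − ΣsΣt = 17280 − 19320 = -2040
nΣs² − (Σs)² = 14824 − 13225 = 1599; nΣt² − (Σt)² = 31104 − 28224 = 2880
r = -2040 / √(1599 × 2880) = -2040 / 2145.9543 ≈ -0.9506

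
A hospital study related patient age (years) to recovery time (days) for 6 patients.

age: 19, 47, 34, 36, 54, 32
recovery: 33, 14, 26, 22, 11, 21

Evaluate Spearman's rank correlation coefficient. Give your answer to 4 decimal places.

-0.8286

Rank age: 1, 5, 3, 4, 6, 2
Rank recovery: 6, 2, 5, 4, 1, 3
d = rank(age) − rank(recovery): -5, 3, -2, 0, 5, -1; Σd² = 64
ρ = 1 − 6Σd² / [n(n²−1)] = 1 − 6×64 / (6×35) = 1 − 384/210 ≈ -0.8286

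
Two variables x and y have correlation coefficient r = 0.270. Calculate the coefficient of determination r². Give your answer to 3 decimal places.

0.073

r² = (0.270)² = 0.073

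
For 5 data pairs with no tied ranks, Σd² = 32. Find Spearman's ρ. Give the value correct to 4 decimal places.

ρ = 1 − 6Σd² / [n(n²−1)] = 1 − 6×32 / (5×24)
  = 1 − 192/120 = 1 − 1.60000 ≈ -0.6000

-0.6000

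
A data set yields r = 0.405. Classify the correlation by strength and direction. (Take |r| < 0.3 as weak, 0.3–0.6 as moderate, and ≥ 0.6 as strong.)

r = 0.405 > 0 so the relationship is positive.
|r| = 0.405, which falls in the moderate range.

moderate positive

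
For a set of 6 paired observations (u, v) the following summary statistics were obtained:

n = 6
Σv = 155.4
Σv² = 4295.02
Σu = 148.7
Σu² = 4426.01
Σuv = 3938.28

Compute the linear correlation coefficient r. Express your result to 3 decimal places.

0.194

r = (nΣuv − ΣuΣv) / √[(nΣu² − (Σu)²)(nΣv² − (Σv)²)]
Numerator: 6×3938.28 − 148.7×155.4 = 521.7
Denominator: √[(26556.06 − 22111.69)(25770.12 − 24149.16)] = √[4444.37 × 1620.96] = 2684.0540
r = 521.7 / 2684.0540 ≈ 0.194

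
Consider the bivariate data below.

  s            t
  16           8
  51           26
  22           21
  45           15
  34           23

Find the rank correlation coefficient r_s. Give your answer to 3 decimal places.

Rank s: 1, 5, 2, 4, 3
Rank t: 1, 5, 3, 2, 4
d = rank(s) − rank(t): 0, 0, -1, 2, -1; Σd² = 6
ρ = 1 − 6Σd² / [n(n²−1)] = 1 − 6×6 / (5×24) = 1 − 36/120 ≈ 0.700

0.700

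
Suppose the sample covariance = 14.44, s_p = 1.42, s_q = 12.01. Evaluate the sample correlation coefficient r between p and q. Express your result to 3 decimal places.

0.847

r = Cov(p,q) / (s_p · s_q) = 14.44 / (1.42 × 12.01)
  = 14.44 / 17.0542 ≈ 0.847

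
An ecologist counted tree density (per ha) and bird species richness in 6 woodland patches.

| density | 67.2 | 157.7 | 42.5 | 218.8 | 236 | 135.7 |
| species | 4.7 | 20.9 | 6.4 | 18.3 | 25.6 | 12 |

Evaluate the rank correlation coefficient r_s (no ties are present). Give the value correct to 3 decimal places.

0.886

Rank density: 2, 4, 1, 5, 6, 3
Rank species: 1, 5, 2, 4, 6, 3
d = rank(density) − rank(species): 1, -1, -1, 1, 0, 0; Σd² = 4
ρ = 1 − 6Σd² / [n(n²−1)] = 1 − 6×4 / (6×35) = 1 − 24/210 ≈ 0.886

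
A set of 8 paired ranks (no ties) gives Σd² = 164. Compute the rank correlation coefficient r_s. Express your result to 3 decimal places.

ρ = 1 − 6Σd² / [n(n²−1)] = 1 − 6×164 / (8×63)
  = 1 − 984/504 = 1 − 1.9524 ≈ -0.952

-0.952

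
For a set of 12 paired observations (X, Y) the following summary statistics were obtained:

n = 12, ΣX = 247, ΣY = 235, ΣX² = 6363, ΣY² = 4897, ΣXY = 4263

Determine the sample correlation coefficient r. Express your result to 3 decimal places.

-0.935

r = (nΣXY − ΣXΣY) / √[(nΣX² − (ΣX)²)(nΣY² − (ΣY)²)]
Numerator: 12×4263 − 247×235 = -6889
Denominator: √[(76356 − 61009)(58764 − 55225)] = √[15347 × 3539] = 7369.7376
r = -6889 / 7369.7376 ≈ -0.935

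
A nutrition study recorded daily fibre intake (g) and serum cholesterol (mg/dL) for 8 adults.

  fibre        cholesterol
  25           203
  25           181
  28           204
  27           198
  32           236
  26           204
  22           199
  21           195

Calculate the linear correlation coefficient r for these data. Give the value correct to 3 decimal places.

n = 8, Σx = 206, Σy = 1620, Σx² = 5388, Σy² = 329728, Σxy = 41987
nΣxy − ΣxΣy = 335896 − 333720 = 2176
nΣx² − (Σx)² = 43104 − 42436 = 668; nΣy² − (Σy)² = 2637824 − 2624400 = 13424
r = 2176 / √(668 × 13424) = 2176 / 2994.5337 ≈ 0.727

0.727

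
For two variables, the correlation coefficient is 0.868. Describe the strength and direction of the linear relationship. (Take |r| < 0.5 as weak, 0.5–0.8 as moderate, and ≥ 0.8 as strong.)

r = 0.868 > 0 so the relationship is positive.
|r| = 0.868, which falls in the strong range.

strong positive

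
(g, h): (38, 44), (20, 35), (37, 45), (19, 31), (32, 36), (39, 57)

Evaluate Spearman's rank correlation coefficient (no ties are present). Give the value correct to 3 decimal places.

0.943

Rank g: 5, 2, 4, 1, 3, 6
Rank h: 4, 2, 5, 1, 3, 6
d = rank(g) − rank(h): 1, 0, -1, 0, 0, 0; Σd² = 2
ρ = 1 − 6Σd² / [n(n²−1)] = 1 − 6×2 / (6×35) = 1 − 12/210 ≈ 0.943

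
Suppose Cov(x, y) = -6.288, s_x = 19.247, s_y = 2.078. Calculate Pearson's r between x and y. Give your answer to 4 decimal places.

r = Cov(x,y) / (s_x · s_y) = -6.288 / (19.247 × 2.078)
  = -6.288 / 39.9953 ≈ -0.1572

-0.1572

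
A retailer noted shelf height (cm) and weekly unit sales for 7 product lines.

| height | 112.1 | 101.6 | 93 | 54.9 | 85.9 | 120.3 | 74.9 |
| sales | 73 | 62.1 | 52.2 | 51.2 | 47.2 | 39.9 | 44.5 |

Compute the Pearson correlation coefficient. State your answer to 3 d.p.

0.241

n = 7, Σx = 642.7, Σy = 370.1, Σx² = 62012.89, Σy² = 20331.79, Σxy = 34345.64
nΣxy − ΣxΣy = 240419.48 − 237863.27 = 2556.21
nΣx² − (Σx)² = 434090.23 − 413063.29 = 21026.94; nΣy² − (Σy)² = 142322.53 − 136974.01 = 5348.52
r = 2556.21 / √(21026.94 × 5348.52) = 2556.21 / 10604.8578 ≈ 0.241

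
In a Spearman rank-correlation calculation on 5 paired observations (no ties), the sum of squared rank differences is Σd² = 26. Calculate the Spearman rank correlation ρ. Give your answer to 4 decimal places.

-0.3000

ρ = 1 − 6Σd² / [n(n²−1)] = 1 − 6×26 / (5×24)
  = 1 − 156/120 = 1 − 1.30000 ≈ -0.3000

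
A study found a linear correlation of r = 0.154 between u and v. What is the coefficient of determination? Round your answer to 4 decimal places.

0.0237

r² = (0.154)² = 0.0237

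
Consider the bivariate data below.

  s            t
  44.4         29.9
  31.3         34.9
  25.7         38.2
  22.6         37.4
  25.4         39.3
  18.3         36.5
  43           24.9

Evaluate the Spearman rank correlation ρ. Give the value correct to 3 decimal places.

-0.643

Rank s: 7, 5, 4, 2, 3, 1, 6
Rank t: 2, 3, 6, 5, 7, 4, 1
d = rank(s) − rank(t): 5, 2, -2, -3, -4, -3, 5; Σd² = 92
ρ = 1 − 6Σd² / [n(n²−1)] = 1 − 6×92 / (7×48) = 1 − 552/336 ≈ -0.643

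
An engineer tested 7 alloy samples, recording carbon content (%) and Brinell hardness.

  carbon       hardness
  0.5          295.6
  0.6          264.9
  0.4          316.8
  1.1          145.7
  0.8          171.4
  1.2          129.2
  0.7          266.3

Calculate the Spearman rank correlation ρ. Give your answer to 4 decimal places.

-0.9643

Rank carbon: 2, 3, 1, 6, 5, 7, 4
Rank hardness: 6, 4, 7, 2, 3, 1, 5
d = rank(carbon) − rank(hardness): -4, -1, -6, 4, 2, 6, -1; Σd² = 110
ρ = 1 − 6Σd² / [n(n²−1)] = 1 − 6×110 / (7×48) = 1 − 660/336 ≈ -0.9643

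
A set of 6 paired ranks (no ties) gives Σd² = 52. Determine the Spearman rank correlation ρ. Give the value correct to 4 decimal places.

ρ = 1 − 6Σd² / [n(n²−1)] = 1 − 6×52 / (6×35)
  = 1 − 312/210 = 1 − 1.48571 ≈ -0.4857

-0.4857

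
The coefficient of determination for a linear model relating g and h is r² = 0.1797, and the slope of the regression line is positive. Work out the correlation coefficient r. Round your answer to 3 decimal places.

|r| = √0.1797 = 0.424
The association is positive, so r = 0.424.

0.424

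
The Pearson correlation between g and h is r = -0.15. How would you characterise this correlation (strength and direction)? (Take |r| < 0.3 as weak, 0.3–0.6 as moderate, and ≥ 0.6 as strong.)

r = -0.15 < 0 so the relationship is negative.
|r| = 0.15, which falls in the weak range.

weak negative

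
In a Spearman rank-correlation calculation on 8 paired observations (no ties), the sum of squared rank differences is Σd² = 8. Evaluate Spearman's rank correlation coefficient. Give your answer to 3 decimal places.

ρ = 1 − 6Σd² / [n(n²−1)] = 1 − 6×8 / (8×63)
  = 1 − 48/504 = 1 − 0.0952 ≈ 0.905

0.905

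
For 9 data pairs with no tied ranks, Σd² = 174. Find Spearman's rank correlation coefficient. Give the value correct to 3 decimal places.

-0.450

ρ = 1 − 6Σd² / [n(n²−1)] = 1 − 6×174 / (9×80)
  = 1 − 1044/720 = 1 − 1.4500 ≈ -0.450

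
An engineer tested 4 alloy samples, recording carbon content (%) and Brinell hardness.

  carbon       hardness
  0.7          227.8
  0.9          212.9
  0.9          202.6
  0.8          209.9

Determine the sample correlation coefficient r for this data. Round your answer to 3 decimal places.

n = 4, Σx = 3.3, Σy = 853.2, Σx² = 2.75, Σy² = 182324.02, Σxy = 701.33
nΣxy − ΣxΣy = 2805.32 − 2815.56 = -10.24
nΣx² − (Σx)² = 11 − 10.89 = 0.11; nΣy² − (Σy)² = 729296.08 − 727950.24 = 1345.84
r = -10.24 / √(0.11 × 1345.84) = -10.24 / 12.1673 ≈ -0.842

-0.842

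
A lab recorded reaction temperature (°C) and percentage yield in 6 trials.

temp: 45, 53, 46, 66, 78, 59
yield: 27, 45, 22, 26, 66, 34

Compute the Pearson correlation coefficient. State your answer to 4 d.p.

0.7262

n = 6, Σx = 347, Σy = 220, Σx² = 20871, Σy² = 9426, Σxy = 13482
nΣxy − ΣxΣy = 80892 − 76340 = 4552
nΣx² − (Σx)² = 125226 − 120409 = 4817; nΣy² − (Σy)² = 56556 − 48400 = 8156
r = 4552 / √(4817 × 8156) = 4552 / 6267.9703 ≈ 0.7262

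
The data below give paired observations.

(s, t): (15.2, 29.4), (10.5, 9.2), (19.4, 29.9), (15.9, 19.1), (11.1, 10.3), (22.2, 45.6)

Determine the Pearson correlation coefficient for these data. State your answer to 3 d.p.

0.942

n = 6, Σs = 94.3, Σt = 143.5, Σs² = 1586.51, Σt² = 4393.27, Σst = 2553.88
nΣst − ΣsΣt = 15323.28 − 13532.05 = 1791.23
nΣs² − (Σs)² = 9519.06 − 8892.49 = 626.57; nΣt² − (Σt)² = 26359.62 − 20592.25 = 5767.37
r = 1791.23 / √(626.57 × 5767.37) = 1791.23 / 1900.9632 ≈ 0.942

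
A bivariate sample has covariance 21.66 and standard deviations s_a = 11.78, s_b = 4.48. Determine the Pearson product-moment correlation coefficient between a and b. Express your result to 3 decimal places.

r = Cov(a,b) / (s_a · s_b) = 21.66 / (11.78 × 4.48)
  = 21.66 / 52.7744 ≈ 0.410

0.410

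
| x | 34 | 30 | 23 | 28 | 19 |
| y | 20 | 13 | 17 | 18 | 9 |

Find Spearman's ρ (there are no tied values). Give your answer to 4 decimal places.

0.7000

Rank x: 5, 4, 2, 3, 1
Rank y: 5, 2, 3, 4, 1
d = rank(x) − rank(y): 0, 2, -1, -1, 0; Σd² = 6
ρ = 1 − 6Σd² / [n(n²−1)] = 1 − 6×6 / (5×24) = 1 − 36/120 ≈ 0.7000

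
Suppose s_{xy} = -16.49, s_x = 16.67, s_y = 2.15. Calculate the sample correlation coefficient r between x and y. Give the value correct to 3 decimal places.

-0.460

r = Cov(x,y) / (s_x · s_y) = -16.49 / (16.67 × 2.15)
  = -16.49 / 35.8405 ≈ -0.460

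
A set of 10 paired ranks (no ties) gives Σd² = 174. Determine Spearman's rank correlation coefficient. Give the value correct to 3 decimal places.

ρ = 1 − 6Σd² / [n(n²−1)] = 1 − 6×174 / (10×99)
  = 1 − 1044/990 = 1 − 1.0545 ≈ -0.055

-0.055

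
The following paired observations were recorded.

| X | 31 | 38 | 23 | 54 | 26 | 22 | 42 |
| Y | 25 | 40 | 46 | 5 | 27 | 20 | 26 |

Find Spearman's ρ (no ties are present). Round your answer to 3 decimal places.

Rank X: 4, 5, 2, 7, 3, 1, 6
Rank Y: 3, 6, 7, 1, 5, 2, 4
d = rank(X) − rank(Y): 1, -1, -5, 6, -2, -1, 2; Σd² = 72
ρ = 1 − 6Σd² / [n(n²−1)] = 1 − 6×72 / (7×48) = 1 − 432/336 ≈ -0.286

-0.286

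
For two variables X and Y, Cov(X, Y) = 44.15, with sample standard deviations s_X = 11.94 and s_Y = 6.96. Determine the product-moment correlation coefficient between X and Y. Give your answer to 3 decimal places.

0.531

r = Cov(X,Y) / (s_X · s_Y) = 44.15 / (11.94 × 6.96)
  = 44.15 / 83.1024 ≈ 0.531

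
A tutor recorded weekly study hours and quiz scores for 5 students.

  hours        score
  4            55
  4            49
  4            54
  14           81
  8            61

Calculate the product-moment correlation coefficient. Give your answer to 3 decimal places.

0.978

n = 5, Σx = 34, Σy = 300, Σx² = 308, Σy² = 18624, Σxy = 2254
nΣxy − ΣxΣy = 11270 − 10200 = 1070
nΣx² − (Σx)² = 1540 − 1156 = 384; nΣy² − (Σy)² = 93120 − 90000 = 3120
r = 1070 / √(384 × 3120) = 1070 / 1094.5684 ≈ 0.978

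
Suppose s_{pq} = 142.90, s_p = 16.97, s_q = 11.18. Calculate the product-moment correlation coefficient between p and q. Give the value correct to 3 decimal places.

0.753

r = Cov(p,q) / (s_p · s_q) = 142.90 / (16.97 × 11.18)
  = 142.90 / 189.7246 ≈ 0.753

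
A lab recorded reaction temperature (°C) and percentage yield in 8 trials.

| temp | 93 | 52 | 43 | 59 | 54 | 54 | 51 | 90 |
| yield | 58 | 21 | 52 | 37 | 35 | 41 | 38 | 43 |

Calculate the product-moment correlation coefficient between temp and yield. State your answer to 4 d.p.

0.4545

n = 8, Σx = 496, Σy = 325, Σx² = 33216, Σy² = 14077, Σxy = 20817
nΣxy − ΣxΣy = 166536 − 161200 = 5336
nΣx² − (Σx)² = 265728 − 246016 = 19712; nΣy² − (Σy)² = 112616 − 105625 = 6991
r = 5336 / √(19712 × 6991) = 5336 / 11739.1052 ≈ 0.4545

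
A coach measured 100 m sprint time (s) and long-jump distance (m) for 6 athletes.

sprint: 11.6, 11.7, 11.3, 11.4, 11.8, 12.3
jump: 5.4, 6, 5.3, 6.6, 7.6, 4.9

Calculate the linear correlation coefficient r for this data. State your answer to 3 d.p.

n = 6, Σx = 70.1, Σy = 35.8, Σx² = 819.63, Σy² = 218.58, Σxy = 417.92
nΣxy − ΣxΣy = 2507.52 − 2509.58 = -2.06
nΣx² − (Σx)² = 4917.78 − 4914.01 = 3.77; nΣy² − (Σy)² = 1311.48 − 1281.64 = 29.84
r = -2.06 / √(3.77 × 29.84) = -2.06 / 10.6065 ≈ -0.194

-0.194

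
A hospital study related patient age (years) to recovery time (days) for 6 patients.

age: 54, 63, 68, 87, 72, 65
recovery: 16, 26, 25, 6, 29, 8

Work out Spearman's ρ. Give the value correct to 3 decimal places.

Rank age: 1, 2, 4, 6, 5, 3
Rank recovery: 3, 5, 4, 1, 6, 2
d = rank(age) − rank(recovery): -2, -3, 0, 5, -1, 1; Σd² = 40
ρ = 1 − 6Σd² / [n(n²−1)] = 1 − 6×40 / (6×35) = 1 − 240/210 ≈ -0.143

-0.143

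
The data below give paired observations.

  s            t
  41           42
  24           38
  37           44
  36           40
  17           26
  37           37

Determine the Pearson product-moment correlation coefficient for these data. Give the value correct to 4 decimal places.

n = 6, Σs = 192, Σt = 227, Σs² = 6580, Σt² = 8789, Σst = 7513
nΣst − ΣsΣt = 45078 − 43584 = 1494
nΣs² − (Σs)² = 39480 − 36864 = 2616; nΣt² − (Σt)² = 52734 − 51529 = 1205
r = 1494 / √(2616 × 1205) = 1494 / 1775.4661 ≈ 0.8415

0.8415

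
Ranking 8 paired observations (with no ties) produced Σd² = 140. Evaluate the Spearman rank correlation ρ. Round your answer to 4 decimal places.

-0.6667

ρ = 1 − 6Σd² / [n(n²−1)] = 1 − 6×140 / (8×63)
  = 1 − 840/504 = 1 − 1.66667 ≈ -0.6667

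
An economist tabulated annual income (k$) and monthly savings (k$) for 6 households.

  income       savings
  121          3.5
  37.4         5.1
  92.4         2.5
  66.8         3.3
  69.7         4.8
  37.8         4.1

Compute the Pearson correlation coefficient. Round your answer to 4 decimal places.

n = 6, Σx = 425.1, Σy = 23.3, Σx² = 35326.69, Σy² = 95.25, Σxy = 1555.22
nΣxy − ΣxΣy = 9331.32 − 9904.83 = -573.51
nΣx² − (Σx)² = 211960.14 − 180710.01 = 31250.13; nΣy² − (Σy)² = 571.5 − 542.89 = 28.61
r = -573.51 / √(31250.13 × 28.61) = -573.51 / 945.5507 ≈ -0.6065

-0.6065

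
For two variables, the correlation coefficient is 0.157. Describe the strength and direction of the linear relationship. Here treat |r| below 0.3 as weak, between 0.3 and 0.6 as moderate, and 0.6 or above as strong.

r = 0.157 > 0 so the relationship is positive.
|r| = 0.157, which falls in the weak range.

weak positive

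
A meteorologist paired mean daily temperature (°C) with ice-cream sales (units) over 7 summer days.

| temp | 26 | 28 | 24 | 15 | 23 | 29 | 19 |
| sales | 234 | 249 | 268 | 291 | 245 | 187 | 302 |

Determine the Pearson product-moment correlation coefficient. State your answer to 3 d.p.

-0.833

n = 7, Σx = 164, Σy = 1776, Σx² = 3992, Σy² = 459460, Σxy = 40649
nΣxy − ΣxΣy = 284543 − 291264 = -6721
nΣx² − (Σx)² = 27944 − 26896 = 1048; nΣy² − (Σy)² = 3216220 − 3154176 = 62044
r = -6721 / √(1048 × 62044) = -6721 / 8063.6290 ≈ -0.833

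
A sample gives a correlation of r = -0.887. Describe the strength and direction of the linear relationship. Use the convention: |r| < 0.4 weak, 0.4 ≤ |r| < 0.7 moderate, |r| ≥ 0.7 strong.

strong negative

r = -0.887 < 0 so the relationship is negative.
|r| = 0.887, which falls in the strong range.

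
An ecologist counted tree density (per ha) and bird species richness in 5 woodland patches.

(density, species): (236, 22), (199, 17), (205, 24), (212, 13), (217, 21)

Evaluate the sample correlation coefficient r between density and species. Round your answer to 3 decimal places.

n = 5, Σx = 1069, Σy = 97, Σx² = 229355, Σy² = 1959, Σxy = 20808
nΣxy − ΣxΣy = 104040 − 103693 = 347
nΣx² − (Σx)² = 1146775 − 1142761 = 4014; nΣy² − (Σy)² = 9795 − 9409 = 386
r = 347 / √(4014 × 386) = 347 / 1244.7506 ≈ 0.279

0.279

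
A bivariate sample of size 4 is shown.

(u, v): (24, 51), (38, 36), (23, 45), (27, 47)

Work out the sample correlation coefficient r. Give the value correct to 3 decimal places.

-0.886

n = 4, Σu = 112, Σv = 179, Σu² = 3278, Σv² = 8131, Σuv = 4896
nΣuv − ΣuΣv = 19584 − 20048 = -464
nΣu² − (Σu)² = 13112 − 12544 = 568; nΣv² − (Σv)² = 32524 − 32041 = 483
r = -464 / √(568 × 483) = -464 / 523.7786 ≈ -0.886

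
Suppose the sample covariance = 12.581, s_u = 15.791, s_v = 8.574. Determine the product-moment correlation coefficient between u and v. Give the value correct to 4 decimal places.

r = Cov(u,v) / (s_u · s_v) = 12.581 / (15.791 × 8.574)
  = 12.581 / 135.3920 ≈ 0.0929

0.0929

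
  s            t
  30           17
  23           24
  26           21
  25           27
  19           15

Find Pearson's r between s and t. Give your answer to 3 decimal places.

n = 5, Σs = 123, Σt = 104, Σs² = 3091, Σt² = 2260, Σst = 2568
nΣst − ΣsΣt = 12840 − 12792 = 48
nΣs² − (Σs)² = 15455 − 15129 = 326; nΣt² − (Σt)² = 11300 − 10816 = 484
r = 48 / √(326 × 484) = 48 / 397.2203 ≈ 0.121

0.121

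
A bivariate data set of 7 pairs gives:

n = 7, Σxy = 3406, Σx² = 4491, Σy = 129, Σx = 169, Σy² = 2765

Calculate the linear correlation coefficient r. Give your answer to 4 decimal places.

0.7305

r = (nΣxy − ΣxΣy) / √[(nΣx² − (Σx)²)(nΣy² − (Σy)²)]
Numerator: 7×3406 − 169×129 = 2041
Denominator: √[(31437 − 28561)(19355 − 16641)] = √[2876 × 2714] = 2793.8261
r = 2041 / 2793.8261 ≈ 0.7305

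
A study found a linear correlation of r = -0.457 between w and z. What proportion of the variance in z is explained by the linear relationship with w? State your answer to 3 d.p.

0.209

r² = (-0.457)² = 0.209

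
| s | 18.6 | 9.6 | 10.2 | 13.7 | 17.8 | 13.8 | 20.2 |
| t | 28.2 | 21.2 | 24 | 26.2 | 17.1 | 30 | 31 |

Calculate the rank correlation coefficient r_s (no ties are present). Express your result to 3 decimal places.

0.571

Rank s: 6, 1, 2, 3, 5, 4, 7
Rank t: 5, 2, 3, 4, 1, 6, 7
d = rank(s) − rank(t): 1, -1, -1, -1, 4, -2, 0; Σd² = 24
ρ = 1 − 6Σd² / [n(n²−1)] = 1 − 6×24 / (7×48) = 1 − 144/336 ≈ 0.571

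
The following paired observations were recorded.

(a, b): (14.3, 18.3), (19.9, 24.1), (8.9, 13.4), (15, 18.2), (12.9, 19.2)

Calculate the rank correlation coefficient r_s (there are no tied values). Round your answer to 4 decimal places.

Rank a: 3, 5, 1, 4, 2
Rank b: 3, 5, 1, 2, 4
d = rank(a) − rank(b): 0, 0, 0, 2, -2; Σd² = 8
ρ = 1 − 6Σd² / [n(n²−1)] = 1 − 6×8 / (5×24) = 1 − 48/120 ≈ 0.6000

0.6000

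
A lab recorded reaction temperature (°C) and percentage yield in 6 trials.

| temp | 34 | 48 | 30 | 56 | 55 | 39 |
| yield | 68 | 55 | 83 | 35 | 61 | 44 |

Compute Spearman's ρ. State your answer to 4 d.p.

-0.7714

Rank temp: 2, 4, 1, 6, 5, 3
Rank yield: 5, 3, 6, 1, 4, 2
d = rank(temp) − rank(yield): -3, 1, -5, 5, 1, 1; Σd² = 62
ρ = 1 − 6Σd² / [n(n²−1)] = 1 − 6×62 / (6×35) = 1 − 372/210 ≈ -0.7714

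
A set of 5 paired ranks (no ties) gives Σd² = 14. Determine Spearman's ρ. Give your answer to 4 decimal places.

0.3000

ρ = 1 − 6Σd² / [n(n²−1)] = 1 − 6×14 / (5×24)
  = 1 − 84/120 = 1 − 0.70000 ≈ 0.3000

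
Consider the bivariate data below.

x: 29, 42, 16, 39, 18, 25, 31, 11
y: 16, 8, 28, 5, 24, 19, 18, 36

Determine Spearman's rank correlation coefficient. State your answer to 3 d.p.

Rank x: 5, 8, 2, 7, 3, 4, 6, 1
Rank y: 3, 2, 7, 1, 6, 5, 4, 8
d = rank(x) − rank(y): 2, 6, -5, 6, -3, -1, 2, -7; Σd² = 164
ρ = 1 − 6Σd² / [n(n²−1)] = 1 − 6×164 / (8×63) = 1 − 984/504 ≈ -0.952

-0.952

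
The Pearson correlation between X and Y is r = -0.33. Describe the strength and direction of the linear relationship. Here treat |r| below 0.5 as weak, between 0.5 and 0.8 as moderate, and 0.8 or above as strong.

weak negative

r = -0.33 < 0 so the relationship is negative.
|r| = 0.33, which falls in the weak range.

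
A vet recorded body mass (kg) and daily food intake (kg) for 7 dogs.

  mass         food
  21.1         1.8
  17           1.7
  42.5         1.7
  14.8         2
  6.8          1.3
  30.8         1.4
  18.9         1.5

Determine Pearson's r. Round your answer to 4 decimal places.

0.0977

n = 7, Σx = 151.9, Σy = 11.4, Σx² = 4111.59, Σy² = 18.92, Σxy = 249.04
nΣxy − ΣxΣy = 1743.28 − 1731.66 = 11.62
nΣx² − (Σx)² = 28781.13 − 23073.61 = 5707.52; nΣy² − (Σy)² = 132.44 − 129.96 = 2.48
r = 11.62 / √(5707.52 × 2.48) = 11.62 / 118.9733 ≈ 0.0977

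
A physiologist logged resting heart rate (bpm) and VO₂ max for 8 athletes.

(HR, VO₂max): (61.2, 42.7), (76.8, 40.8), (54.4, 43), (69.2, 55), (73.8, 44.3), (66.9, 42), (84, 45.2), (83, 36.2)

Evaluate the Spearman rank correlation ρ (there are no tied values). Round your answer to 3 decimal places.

Rank HR: 2, 6, 1, 4, 5, 3, 8, 7
Rank VO₂max: 4, 2, 5, 8, 6, 3, 7, 1
d = rank(HR) − rank(VO₂max): -2, 4, -4, -4, -1, 0, 1, 6; Σd² = 90
ρ = 1 − 6Σd² / [n(n²−1)] = 1 − 6×90 / (8×63) = 1 − 540/504 ≈ -0.071

-0.071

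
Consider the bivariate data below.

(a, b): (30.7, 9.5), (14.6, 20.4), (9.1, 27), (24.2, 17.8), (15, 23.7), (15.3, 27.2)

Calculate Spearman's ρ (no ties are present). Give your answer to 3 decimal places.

-0.600

Rank a: 6, 2, 1, 5, 3, 4
Rank b: 1, 3, 5, 2, 4, 6
d = rank(a) − rank(b): 5, -1, -4, 3, -1, -2; Σd² = 56
ρ = 1 − 6Σd² / [n(n²−1)] = 1 − 6×56 / (6×35) = 1 − 336/210 ≈ -0.600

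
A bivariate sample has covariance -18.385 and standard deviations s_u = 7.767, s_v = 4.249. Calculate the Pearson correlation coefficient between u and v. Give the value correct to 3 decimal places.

-0.557

r = Cov(u,v) / (s_u · s_v) = -18.385 / (7.767 × 4.249)
  = -18.385 / 33.0020 ≈ -0.557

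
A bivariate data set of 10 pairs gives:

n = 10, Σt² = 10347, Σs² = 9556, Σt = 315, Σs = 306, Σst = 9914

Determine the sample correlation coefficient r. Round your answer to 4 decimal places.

r = (nΣst − ΣsΣt) / √[(nΣs² − (Σs)²)(nΣt² − (Σt)²)]
Numerator: 10×9914 − 306×315 = 2750
Denominator: √[(95560 − 93636)(103470 − 99225)] = √[1924 × 4245] = 2857.8628
r = 2750 / 2857.8628 ≈ 0.9623

0.9623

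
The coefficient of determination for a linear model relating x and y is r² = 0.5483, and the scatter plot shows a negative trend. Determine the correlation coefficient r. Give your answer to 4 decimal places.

-0.7405

|r| = √0.5483 = 0.7405
The association is negative, so r = −0.7405.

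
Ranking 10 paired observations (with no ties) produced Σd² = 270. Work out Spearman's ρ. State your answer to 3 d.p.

-0.636

ρ = 1 − 6Σd² / [n(n²−1)] = 1 − 6×270 / (10×99)
  = 1 − 1620/990 = 1 − 1.6364 ≈ -0.636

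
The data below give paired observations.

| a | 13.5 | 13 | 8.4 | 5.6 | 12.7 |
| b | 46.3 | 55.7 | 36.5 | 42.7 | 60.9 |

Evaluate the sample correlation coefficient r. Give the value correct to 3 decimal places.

0.674

n = 5, Σa = 53.2, Σb = 242.1, Σa² = 614.46, Σb² = 12110.53, Σab = 2668.3
nΣab − ΣaΣb = 13341.5 − 12879.72 = 461.78
nΣa² − (Σa)² = 3072.3 − 2830.24 = 242.06; nΣb² − (Σb)² = 60552.65 − 58612.41 = 1940.24
r = 461.78 / √(242.06 × 1940.24) = 461.78 / 685.3134 ≈ 0.674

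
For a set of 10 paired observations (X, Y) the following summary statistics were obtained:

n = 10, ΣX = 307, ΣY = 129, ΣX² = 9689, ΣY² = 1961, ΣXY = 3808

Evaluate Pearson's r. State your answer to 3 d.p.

r = (nΣXY − ΣXΣY) / √[(nΣX² − (ΣX)²)(nΣY² − (ΣY)²)]
Numerator: 10×3808 − 307×129 = -1523
Denominator: √[(96890 − 94249)(19610 − 16641)] = √[2641 × 2969] = 2800.2016
r = -1523 / 2800.2016 ≈ -0.544

-0.544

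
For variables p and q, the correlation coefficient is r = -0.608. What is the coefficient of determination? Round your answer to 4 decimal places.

0.3697

r² = (-0.608)² = 0.3697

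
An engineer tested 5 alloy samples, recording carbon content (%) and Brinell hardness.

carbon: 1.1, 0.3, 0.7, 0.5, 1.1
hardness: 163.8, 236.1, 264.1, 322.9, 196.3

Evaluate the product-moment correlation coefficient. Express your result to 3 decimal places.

n = 5, Σx = 3.7, Σy = 1183.2, Σx² = 3.25, Σy² = 295120.56, Σxy = 813.26
nΣxy − ΣxΣy = 4066.3 − 4377.84 = -311.54
nΣx² − (Σx)² = 16.25 − 13.69 = 2.56; nΣy² − (Σy)² = 1475602.8 − 1399962.24 = 75640.56
r = -311.54 / √(2.56 × 75640.56) = -311.54 / 440.0453 ≈ -0.708

-0.708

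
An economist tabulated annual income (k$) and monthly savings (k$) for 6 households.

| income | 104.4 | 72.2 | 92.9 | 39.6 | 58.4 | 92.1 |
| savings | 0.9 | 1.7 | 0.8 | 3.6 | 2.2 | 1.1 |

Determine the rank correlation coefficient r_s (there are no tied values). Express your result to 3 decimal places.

-0.943

Rank income: 6, 3, 5, 1, 2, 4
Rank savings: 2, 4, 1, 6, 5, 3
d = rank(income) − rank(savings): 4, -1, 4, -5, -3, 1; Σd² = 68
ρ = 1 − 6Σd² / [n(n²−1)] = 1 − 6×68 / (6×35) = 1 − 408/210 ≈ -0.943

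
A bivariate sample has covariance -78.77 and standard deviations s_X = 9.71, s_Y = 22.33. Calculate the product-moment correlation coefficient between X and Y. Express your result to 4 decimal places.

r = Cov(X,Y) / (s_X · s_Y) = -78.77 / (9.71 × 22.33)
  = -78.77 / 216.8243 ≈ -0.3633

-0.3633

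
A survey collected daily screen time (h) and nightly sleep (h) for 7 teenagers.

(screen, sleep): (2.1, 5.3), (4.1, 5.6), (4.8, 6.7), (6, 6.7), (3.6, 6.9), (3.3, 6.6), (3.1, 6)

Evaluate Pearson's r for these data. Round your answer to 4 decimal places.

0.5764

n = 7, Σx = 27, Σy = 43.8, Σx² = 113.72, Σy² = 276.4, Σxy = 171.67
nΣxy − ΣxΣy = 1201.69 − 1182.6 = 19.09
nΣx² − (Σx)² = 796.04 − 729 = 67.04; nΣy² − (Σy)² = 1934.8 − 1918.44 = 16.36
r = 19.09 / √(67.04 × 16.36) = 19.09 / 33.1176 ≈ 0.5764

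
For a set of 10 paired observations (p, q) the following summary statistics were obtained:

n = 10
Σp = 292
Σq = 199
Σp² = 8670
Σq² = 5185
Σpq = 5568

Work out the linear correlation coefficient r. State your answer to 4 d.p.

r = (nΣpq − ΣpΣq) / √[(nΣp² − (Σp)²)(nΣq² − (Σq)²)]
Numerator: 10×5568 − 292×199 = -2428
Denominator: √[(86700 − 85264)(51850 − 39601)] = √[1436 × 12249] = 4193.9914
r = -2428 / 4193.9914 ≈ -0.5789

-0.5789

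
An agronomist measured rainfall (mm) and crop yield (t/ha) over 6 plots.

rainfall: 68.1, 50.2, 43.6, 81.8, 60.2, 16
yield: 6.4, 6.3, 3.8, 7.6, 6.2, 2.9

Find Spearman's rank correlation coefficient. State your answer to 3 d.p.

Rank rainfall: 5, 3, 2, 6, 4, 1
Rank yield: 5, 4, 2, 6, 3, 1
d = rank(rainfall) − rank(yield): 0, -1, 0, 0, 1, 0; Σd² = 2
ρ = 1 − 6Σd² / [n(n²−1)] = 1 − 6×2 / (6×35) = 1 − 12/210 ≈ 0.943

0.943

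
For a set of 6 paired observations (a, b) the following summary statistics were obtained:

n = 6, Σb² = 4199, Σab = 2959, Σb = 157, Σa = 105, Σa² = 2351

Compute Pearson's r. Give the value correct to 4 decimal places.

r = (nΣab − ΣaΣb) / √[(nΣa² − (Σa)²)(nΣb² − (Σb)²)]
Numerator: 6×2959 − 105×157 = 1269
Denominator: √[(14106 − 11025)(25194 − 24649)] = √[3081 × 545] = 1295.8183
r = 1269 / 1295.8183 ≈ 0.9793

0.9793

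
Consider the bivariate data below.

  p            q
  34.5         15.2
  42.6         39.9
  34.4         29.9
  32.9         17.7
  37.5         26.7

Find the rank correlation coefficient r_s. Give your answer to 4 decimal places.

0.5000

Rank p: 3, 5, 2, 1, 4
Rank q: 1, 5, 4, 2, 3
d = rank(p) − rank(q): 2, 0, -2, -1, 1; Σd² = 10
ρ = 1 − 6Σd² / [n(n²−1)] = 1 − 6×10 / (5×24) = 1 − 60/120 ≈ 0.5000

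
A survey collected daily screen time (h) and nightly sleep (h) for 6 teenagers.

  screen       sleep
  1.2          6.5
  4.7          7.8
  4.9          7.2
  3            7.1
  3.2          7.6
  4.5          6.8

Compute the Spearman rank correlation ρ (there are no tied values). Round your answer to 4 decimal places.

0.6000

Rank screen: 1, 5, 6, 2, 3, 4
Rank sleep: 1, 6, 4, 3, 5, 2
d = rank(screen) − rank(sleep): 0, -1, 2, -1, -2, 2; Σd² = 14
ρ = 1 − 6Σd² / [n(n²−1)] = 1 − 6×14 / (6×35) = 1 − 84/210 ≈ 0.6000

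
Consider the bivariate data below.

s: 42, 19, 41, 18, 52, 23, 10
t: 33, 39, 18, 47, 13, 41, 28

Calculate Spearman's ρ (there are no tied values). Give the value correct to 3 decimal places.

-0.536

Rank s: 6, 3, 5, 2, 7, 4, 1
Rank t: 4, 5, 2, 7, 1, 6, 3
d = rank(s) − rank(t): 2, -2, 3, -5, 6, -2, -2; Σd² = 86
ρ = 1 − 6Σd² / [n(n²−1)] = 1 − 6×86 / (7×48) = 1 − 516/336 ≈ -0.536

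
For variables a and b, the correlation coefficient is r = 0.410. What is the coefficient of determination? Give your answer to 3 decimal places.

r² = (0.410)² = 0.168

0.168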